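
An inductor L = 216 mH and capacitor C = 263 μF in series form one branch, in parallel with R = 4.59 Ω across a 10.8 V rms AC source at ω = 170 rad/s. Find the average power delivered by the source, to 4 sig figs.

25.41 W

X_L = ωL = 36.72 Ω
X_C = 1/(ωC) = 22.37 Ω
Branch 1: Z₁ = R = 4.590 Ω
Branch 2 (series LC): Z₂ = j(X_L − X_C) = j14.35 Ω
Parallel: Z = Z₁Z₂/(Z₁+Z₂), |Z| = 4.372 Ω, ∠Z = 17.73°
I = V/|Z| = 2.470 A
P = VI cos φ = 10.8 × 2.470 × cos(17.73°) = 25.41 W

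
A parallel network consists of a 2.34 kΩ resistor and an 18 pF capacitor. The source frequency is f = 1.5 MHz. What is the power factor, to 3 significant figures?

ω = 2πf = 9.425e+06 rad/s
X_C = 1/(ωC) = 5890 Ω
Parallel: admittances add. Y = 1/R + jωC
Y = (0.000427 + j0.000170) S
|Y| = 0.000460 S → |Z| = 1/|Y| = 2170 Ω, ∠Z = −∠Y = -21.7°
cos φ = cos(-21.7°) = 0.929

0.929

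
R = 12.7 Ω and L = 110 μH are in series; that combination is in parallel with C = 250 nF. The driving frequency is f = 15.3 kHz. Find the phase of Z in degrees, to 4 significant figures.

ω = 2πf = 96130 rad/s
X_L = ωL = 10.57 Ω
X_C = 1/(ωC) = 41.61 Ω
Branch 1 (R+jX_L): Z₁ = 12.70 + j10.57 Ω, |Z₁| = 16.53 Ω
Branch 2 (−jX_C): Z₂ = −j41.61 Ω
Parallel: Z = Z₁Z₂/(Z₁+Z₂), |Z| = 20.51 Ω, ∠Z = 17.53°

17.53°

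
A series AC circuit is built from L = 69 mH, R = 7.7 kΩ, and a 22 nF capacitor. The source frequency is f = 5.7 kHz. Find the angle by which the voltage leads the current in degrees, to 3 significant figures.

8.87°

ω = 2πf = 35810 rad/s
X_L = ωL = 2470 Ω
X_C = 1/(ωC) = 1270 Ω
Net reactance X = X_L − X_C = 1200 Ω
Z = 7700 + j1200 Ω
|Z| = √(7700² + 1200²) = 7790 Ω
∠Z = arctan(1200/7700) = 8.87°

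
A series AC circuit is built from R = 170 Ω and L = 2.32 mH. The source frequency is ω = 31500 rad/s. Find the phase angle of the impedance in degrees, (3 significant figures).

23.3°

X_L = ωL = 73.1 Ω
Z = 170 + j73.1 Ω
|Z| = √(170² + 73.1²) = 185 Ω
∠Z = arctan(73.1/170) = 23.3°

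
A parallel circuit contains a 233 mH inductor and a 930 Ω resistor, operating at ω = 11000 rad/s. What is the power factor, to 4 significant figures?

0.9400

X_L = ωL = 2563 Ω
Parallel: admittances add. Y = 1/R + 1/(jωL)
Y = (0.001075 − j0.0003902) S
|Y| = 0.001144 S → |Z| = 1/|Y| = 874.2 Ω, ∠Z = −∠Y = 19.94°
cos φ = cos(19.94°) = 0.9400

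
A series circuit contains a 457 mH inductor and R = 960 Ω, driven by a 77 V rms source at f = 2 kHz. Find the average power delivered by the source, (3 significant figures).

168 mW

ω = 2πf = 12570 rad/s
X_L = ωL = 5740 Ω
Z = 960 + j5740 Ω
|Z| = √(960² + 5740²) = 5820 Ω
∠Z = arctan(5740/960) = 80.5°
I = V/|Z| = 13.2 mA
P = VI cos φ = 77 × 0.0132 × cos(80.5°) = 168 mW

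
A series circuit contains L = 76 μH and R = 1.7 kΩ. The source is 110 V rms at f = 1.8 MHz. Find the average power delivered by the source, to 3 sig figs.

5.67 W

ω = 2πf = 1.131e+07 rad/s
X_L = ωL = 860 Ω
Z = 1700 + j860 Ω
|Z| = √(1700² + 860²) = 1900 Ω
∠Z = arctan(860/1700) = 26.8°
I = V/|Z| = 57.7 mA
P = VI cos φ = 110 × 0.0577 × cos(26.8°) = 5.67 W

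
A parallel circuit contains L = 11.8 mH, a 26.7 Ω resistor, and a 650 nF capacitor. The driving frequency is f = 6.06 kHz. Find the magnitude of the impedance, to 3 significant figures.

ω = 2πf = 38080 rad/s
X_L = ωL = 449 Ω
X_C = 1/(ωC) = 40.4 Ω
Parallel: admittances add. Y = 1/R + 1/(jωL) + jωC
Y = (0.0375 + j0.0225) S
|Y| = 0.0437 S → |Z| = 1/|Y| = 22.9 Ω, ∠Z = −∠Y = -31.0°

22.9 Ω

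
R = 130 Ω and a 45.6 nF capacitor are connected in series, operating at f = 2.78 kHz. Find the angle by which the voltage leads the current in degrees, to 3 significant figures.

ω = 2πf = 17470 rad/s
X_C = 1/(ωC) = 1260 Ω
Z = 130 − j1260 Ω
|Z| = √(130² + 1260²) = 1260 Ω
∠Z = arctan(-1260/130) = -84.1°

-84.1°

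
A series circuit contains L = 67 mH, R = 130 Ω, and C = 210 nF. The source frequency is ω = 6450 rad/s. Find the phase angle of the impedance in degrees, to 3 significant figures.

-67.0°

X_L = ωL = 432 Ω
X_C = 1/(ωC) = 738 Ω
Net reactance X = X_L − X_C = -306 Ω
Z = 130 − j306 Ω
|Z| = √(130² + 306²) = 333 Ω
∠Z = arctan(-306/130) = -67.0°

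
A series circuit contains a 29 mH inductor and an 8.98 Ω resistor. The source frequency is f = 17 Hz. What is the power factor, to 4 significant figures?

0.9453

ω = 2πf = 106.8 rad/s
X_L = ωL = 3.098 Ω
Z = 8.980 + j3.098 Ω
|Z| = √(8.980² + 3.098²) = 9.499 Ω
∠Z = arctan(3.098/8.980) = 19.03°
cos φ = cos(19.03°) = 0.9453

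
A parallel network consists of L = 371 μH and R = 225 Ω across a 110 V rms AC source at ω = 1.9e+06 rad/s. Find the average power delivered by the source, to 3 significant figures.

53.8 W

X_L = ωL = 705 Ω
Parallel: admittances add. Y = 1/R + 1/(jωL)
Y = (0.00444 − j0.00142) S
|Y| = 0.00467 S → |Z| = 1/|Y| = 214 Ω, ∠Z = −∠Y = 17.7°
I = V/|Z| = 513 mA
P = VI cos φ = 110 × 0.513 × cos(17.7°) = 53.8 W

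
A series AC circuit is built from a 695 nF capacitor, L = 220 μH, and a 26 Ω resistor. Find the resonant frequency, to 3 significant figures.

12.9 kHz

ω₀ = 1/√(LC) = 1/√(0.00022 × 6.95e-07) = 80870 rad/s
f₀ = ω₀/(2π) = 12.9 kHz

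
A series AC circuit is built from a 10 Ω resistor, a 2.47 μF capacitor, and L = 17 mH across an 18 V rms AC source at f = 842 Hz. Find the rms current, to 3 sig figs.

1.08 A

ω = 2πf = 5290 rad/s
X_L = ωL = 89.9 Ω
X_C = 1/(ωC) = 76.5 Ω
Net reactance X = X_L − X_C = 13.4 Ω
Z = 10.0 + j13.4 Ω
|Z| = √(10.0² + 13.4²) = 16.7 Ω
I = V/|Z| = 18/16.7 = 1.08 A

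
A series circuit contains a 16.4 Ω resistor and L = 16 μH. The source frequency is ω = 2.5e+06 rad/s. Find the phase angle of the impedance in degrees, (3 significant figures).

X_L = ωL = 40.0 Ω
Z = 16.4 + j40.0 Ω
|Z| = √(16.4² + 40.0²) = 43.2 Ω
∠Z = arctan(40.0/16.4) = 67.7°

67.7°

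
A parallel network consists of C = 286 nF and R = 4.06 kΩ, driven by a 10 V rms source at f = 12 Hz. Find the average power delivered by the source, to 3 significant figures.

24.6 mW

ω = 2πf = 75.40 rad/s
X_C = 1/(ωC) = 46400 Ω
Parallel: admittances add. Y = 1/R + jωC
Y = (0.000246 + j2.16e-05) S
|Y| = 0.000247 S → |Z| = 1/|Y| = 4040 Ω, ∠Z = −∠Y = -5.00°
I = V/|Z| = 2.47 mA
P = VI cos φ = 10 × 0.00247 × cos(-5.00°) = 24.6 mW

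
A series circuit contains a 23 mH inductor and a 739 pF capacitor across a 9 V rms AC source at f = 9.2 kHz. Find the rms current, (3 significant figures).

408 μA

ω = 2πf = 57810 rad/s
X_L = ωL = 1330 Ω
X_C = 1/(ωC) = 23400 Ω
Net reactance X = X_L − X_C = -22100 Ω
Z = − j22100 Ω
|Z| = √(0² + 22100²) = 22100 Ω
I = V/|Z| = 9/22100 = 408 μA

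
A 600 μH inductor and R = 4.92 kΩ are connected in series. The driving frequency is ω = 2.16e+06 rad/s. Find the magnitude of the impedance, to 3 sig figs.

5090 Ω

X_L = ωL = 1300 Ω
Z = 4920 + j1300 Ω
|Z| = √(4920² + 1300²) = 5090 Ω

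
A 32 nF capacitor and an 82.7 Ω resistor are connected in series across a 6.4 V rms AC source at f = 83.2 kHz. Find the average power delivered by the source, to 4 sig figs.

ω = 2πf = 522800 rad/s
X_C = 1/(ωC) = 59.78 Ω
Z = 82.70 − j59.78 Ω
|Z| = √(82.70² + 59.78²) = 102.0 Ω
∠Z = arctan(-59.78/82.70) = -35.86°
I = V/|Z| = 62.72 mA
P = VI cos φ = 6.4 × 0.06272 × cos(-35.86°) = 325.3 mW

325.3 mW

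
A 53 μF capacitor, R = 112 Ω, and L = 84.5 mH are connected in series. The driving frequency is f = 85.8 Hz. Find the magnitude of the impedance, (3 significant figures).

112 Ω

ω = 2πf = 539.1 rad/s
X_L = ωL = 45.6 Ω
X_C = 1/(ωC) = 35.0 Ω
Net reactance X = X_L − X_C = 10.6 Ω
Z = 112 + j10.6 Ω
|Z| = √(112² + 10.6²) = 112 Ω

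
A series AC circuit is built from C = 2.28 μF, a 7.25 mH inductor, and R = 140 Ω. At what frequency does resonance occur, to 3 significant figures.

ω₀ = 1/√(LC) = 1/√(0.00725 × 2.28e-06) = 7778 rad/s
f₀ = ω₀/(2π) = 1.24 kHz

1.24 kHz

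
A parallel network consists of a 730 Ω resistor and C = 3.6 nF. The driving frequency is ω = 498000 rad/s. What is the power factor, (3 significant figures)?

0.607

X_C = 1/(ωC) = 558 Ω
Parallel: admittances add. Y = 1/R + jωC
Y = (0.00137 + j0.00179) S
|Y| = 0.00226 S → |Z| = 1/|Y| = 443 Ω, ∠Z = −∠Y = -52.6°
cos φ = cos(-52.6°) = 0.607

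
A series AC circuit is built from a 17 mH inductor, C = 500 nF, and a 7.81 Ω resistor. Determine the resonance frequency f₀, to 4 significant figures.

ω₀ = 1/√(LC) = 1/√(0.017 × 5e-07) = 10850 rad/s
f₀ = ω₀/(2π) = 1.726 kHz

1.726 kHz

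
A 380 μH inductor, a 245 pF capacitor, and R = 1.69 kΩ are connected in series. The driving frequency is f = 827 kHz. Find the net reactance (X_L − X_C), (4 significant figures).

ω = 2πf = 5.196e+06 rad/s
X_L = ωL = 1975 Ω
X_C = 1/(ωC) = 785.5 Ω
X = 1975 − 785.5 = 1189 Ω

1189 Ω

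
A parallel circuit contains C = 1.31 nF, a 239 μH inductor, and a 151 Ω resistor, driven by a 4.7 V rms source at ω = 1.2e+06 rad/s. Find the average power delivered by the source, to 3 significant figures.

146 mW

X_L = ωL = 287 Ω
X_C = 1/(ωC) = 636 Ω
Parallel: admittances add. Y = 1/R + 1/(jωL) + jωC
Y = (0.00662 − j0.00191) S
|Y| = 0.00689 S → |Z| = 1/|Y| = 145 Ω, ∠Z = −∠Y = 16.1°
I = V/|Z| = 32.4 mA
P = VI cos φ = 4.7 × 0.0324 × cos(16.1°) = 146 mW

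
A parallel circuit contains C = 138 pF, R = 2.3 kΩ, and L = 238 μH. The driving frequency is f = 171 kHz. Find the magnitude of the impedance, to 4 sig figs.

ω = 2πf = 1.074e+06 rad/s
X_L = ωL = 255.7 Ω
X_C = 1/(ωC) = 6744 Ω
Parallel: admittances add. Y = 1/R + 1/(jωL) + jωC
Y = (0.0004348 − j0.003762) S
|Y| = 0.003787 S → |Z| = 1/|Y| = 264.0 Ω, ∠Z = −∠Y = 83.41°

264.0 Ω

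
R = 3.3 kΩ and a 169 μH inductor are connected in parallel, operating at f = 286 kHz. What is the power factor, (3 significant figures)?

ω = 2πf = 1.797e+06 rad/s
X_L = ωL = 304 Ω
Parallel: admittances add. Y = 1/R + 1/(jωL)
Y = (0.000303 − j0.00329) S
|Y| = 0.00331 S → |Z| = 1/|Y| = 302 Ω, ∠Z = −∠Y = 84.7°
cos φ = cos(84.7°) = 0.0916

0.0916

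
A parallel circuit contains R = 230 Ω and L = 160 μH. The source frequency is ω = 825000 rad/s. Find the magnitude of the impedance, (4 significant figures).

114.5 Ω

X_L = ωL = 132.0 Ω
Parallel: admittances add. Y = 1/R + 1/(jωL)
Y = (0.004348 − j0.007576) S
|Y| = 0.008735 S → |Z| = 1/|Y| = 114.5 Ω, ∠Z = −∠Y = 60.15°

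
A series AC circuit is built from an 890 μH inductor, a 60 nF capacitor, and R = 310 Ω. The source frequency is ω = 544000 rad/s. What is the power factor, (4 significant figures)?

X_L = ωL = 484.2 Ω
X_C = 1/(ωC) = 30.64 Ω
Net reactance X = X_L − X_C = 453.5 Ω
Z = 310.0 + j453.5 Ω
|Z| = √(310.0² + 453.5²) = 549.3 Ω
∠Z = arctan(453.5/310.0) = 55.65°
cos φ = cos(55.65°) = 0.5643

0.5643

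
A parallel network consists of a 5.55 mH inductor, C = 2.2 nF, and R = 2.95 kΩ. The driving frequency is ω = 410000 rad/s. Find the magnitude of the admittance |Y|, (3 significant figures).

573 μS

X_L = ωL = 2280 Ω
X_C = 1/(ωC) = 1110 Ω
Parallel: admittances add. Y = 1/R + 1/(jωL) + jωC
Y = (0.000339 + j0.000463) S
|Y| = 0.000573 S → |Z| = 1/|Y| = 1740 Ω, ∠Z = −∠Y = -53.8°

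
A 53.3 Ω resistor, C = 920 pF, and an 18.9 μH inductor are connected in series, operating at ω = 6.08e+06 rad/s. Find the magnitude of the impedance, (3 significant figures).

83.2 Ω

X_L = ωL = 115 Ω
X_C = 1/(ωC) = 179 Ω
Net reactance X = X_L − X_C = -63.9 Ω
Z = 53.3 − j63.9 Ω
|Z| = √(53.3² + 63.9²) = 83.2 Ω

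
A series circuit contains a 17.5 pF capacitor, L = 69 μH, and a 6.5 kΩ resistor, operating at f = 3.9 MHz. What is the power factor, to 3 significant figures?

0.995

ω = 2πf = 2.45e+07 rad/s
X_L = ωL = 1690 Ω
X_C = 1/(ωC) = 2330 Ω
Net reactance X = X_L − X_C = -641 Ω
Z = 6500 − j641 Ω
|Z| = √(6500² + 641²) = 6530 Ω
∠Z = arctan(-641/6500) = -5.63°
cos φ = cos(-5.63°) = 0.995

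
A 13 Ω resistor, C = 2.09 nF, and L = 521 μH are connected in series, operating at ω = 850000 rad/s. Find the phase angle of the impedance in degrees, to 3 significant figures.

X_L = ωL = 443 Ω
X_C = 1/(ωC) = 563 Ω
Net reactance X = X_L − X_C = -120 Ω
Z = 13.0 − j120 Ω
|Z| = √(13.0² + 120²) = 121 Ω
∠Z = arctan(-120/13.0) = -83.8°

-83.8°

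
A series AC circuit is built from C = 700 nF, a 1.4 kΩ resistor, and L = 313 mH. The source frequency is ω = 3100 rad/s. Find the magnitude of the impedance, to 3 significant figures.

1490 Ω

X_L = ωL = 970 Ω
X_C = 1/(ωC) = 461 Ω
Net reactance X = X_L − X_C = 509 Ω
Z = 1400 + j509 Ω
|Z| = √(1400² + 509²) = 1490 Ω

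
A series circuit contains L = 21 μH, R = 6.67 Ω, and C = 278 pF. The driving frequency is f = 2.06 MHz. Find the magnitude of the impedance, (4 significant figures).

9.040 Ω

ω = 2πf = 1.294e+07 rad/s
X_L = ωL = 271.8 Ω
X_C = 1/(ωC) = 277.9 Ω
Net reactance X = X_L − X_C = -6.102 Ω
Z = 6.670 − j6.102 Ω
|Z| = √(6.670² + 6.102²) = 9.040 Ω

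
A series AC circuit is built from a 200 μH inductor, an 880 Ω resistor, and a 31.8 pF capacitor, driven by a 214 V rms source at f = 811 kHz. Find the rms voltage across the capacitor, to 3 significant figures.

253 V

ω = 2πf = 5.096e+06 rad/s
X_L = ωL = 1020 Ω
X_C = 1/(ωC) = 6170 Ω
Net reactance X = X_L − X_C = -5150 Ω
Z = 880 − j5150 Ω
|Z| = √(880² + 5150²) = 5230 Ω
I = V/|Z| = 40.9 mA
V_C = I·|Z_C| = 0.0409 × 6170 = 253 V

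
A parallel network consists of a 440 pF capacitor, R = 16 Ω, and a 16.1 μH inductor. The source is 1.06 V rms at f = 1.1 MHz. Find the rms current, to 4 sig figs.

66.55 mA

ω = 2πf = 6.912e+06 rad/s
X_L = ωL = 111.3 Ω
X_C = 1/(ωC) = 328.8 Ω
Parallel: admittances add. Y = 1/R + 1/(jωL) + jωC
Y = (0.06250 − j0.005946) S
|Y| = 0.06278 S → |Z| = 1/|Y| = 15.93 Ω, ∠Z = −∠Y = 5.434°
I = V/|Z| = 1.06/15.93 = 66.55 mA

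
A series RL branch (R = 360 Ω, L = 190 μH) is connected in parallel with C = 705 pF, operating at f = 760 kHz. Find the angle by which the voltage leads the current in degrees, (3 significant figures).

-81.1°

ω = 2πf = 4.775e+06 rad/s
X_L = ωL = 907 Ω
X_C = 1/(ωC) = 297 Ω
Branch 1 (R+jX_L): Z₁ = 360 + j907 Ω, |Z₁| = 976 Ω
Branch 2 (−jX_C): Z₂ = −j297 Ω
Parallel: Z = Z₁Z₂/(Z₁+Z₂), |Z| = 409 Ω, ∠Z = -81.1°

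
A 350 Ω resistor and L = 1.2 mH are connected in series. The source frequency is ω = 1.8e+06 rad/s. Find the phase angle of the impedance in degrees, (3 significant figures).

X_L = ωL = 2160 Ω
Z = 350 + j2160 Ω
|Z| = √(350² + 2160²) = 2190 Ω
∠Z = arctan(2160/350) = 80.8°

80.8°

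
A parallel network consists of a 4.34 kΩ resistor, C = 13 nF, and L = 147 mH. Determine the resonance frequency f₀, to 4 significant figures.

ω₀ = 1/√(LC) = 1/√(0.147 × 1.3e-08) = 22880 rad/s
f₀ = ω₀/(2π) = 3.641 kHz

3.641 kHz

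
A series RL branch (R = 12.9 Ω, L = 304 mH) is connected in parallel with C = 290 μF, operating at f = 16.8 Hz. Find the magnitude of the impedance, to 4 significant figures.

87.49 Ω

ω = 2πf = 105.6 rad/s
X_L = ωL = 32.09 Ω
X_C = 1/(ωC) = 32.67 Ω
Branch 1 (R+jX_L): Z₁ = 12.90 + j32.09 Ω, |Z₁| = 34.59 Ω
Branch 2 (−jX_C): Z₂ = −j32.67 Ω
Parallel: Z = Z₁Z₂/(Z₁+Z₂), |Z| = 87.49 Ω, ∠Z = -19.34°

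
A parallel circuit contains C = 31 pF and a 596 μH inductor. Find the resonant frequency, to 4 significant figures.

1.171 MHz

ω₀ = 1/√(LC) = 1/√(0.000596 × 3.1e-11) = 7.357e+06 rad/s
f₀ = ω₀/(2π) = 1.171 MHz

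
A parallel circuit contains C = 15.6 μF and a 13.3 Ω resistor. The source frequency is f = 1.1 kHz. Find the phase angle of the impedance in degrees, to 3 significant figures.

-55.1°

ω = 2πf = 6912 rad/s
X_C = 1/(ωC) = 9.27 Ω
Parallel: admittances add. Y = 1/R + jωC
Y = (0.0752 + j0.108) S
|Y| = 0.131 S → |Z| = 1/|Y| = 7.61 Ω, ∠Z = −∠Y = -55.1°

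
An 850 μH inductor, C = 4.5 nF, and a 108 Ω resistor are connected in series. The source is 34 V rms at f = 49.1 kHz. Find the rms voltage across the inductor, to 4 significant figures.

18.94 V

ω = 2πf = 308500 rad/s
X_L = ωL = 262.2 Ω
X_C = 1/(ωC) = 720.3 Ω
Net reactance X = X_L − X_C = -458.1 Ω
Z = 108.0 − j458.1 Ω
|Z| = √(108.0² + 458.1²) = 470.7 Ω
I = V/|Z| = 72.24 mA
V_L = I·|Z_L| = 0.07224 × 262.2 = 18.94 V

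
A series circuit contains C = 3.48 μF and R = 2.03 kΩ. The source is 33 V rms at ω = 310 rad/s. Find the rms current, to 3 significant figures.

X_C = 1/(ωC) = 927 Ω
Z = 2030 − j927 Ω
|Z| = √(2030² + 927²) = 2230 Ω
I = V/|Z| = 33/2230 = 14.8 mA

14.8 mA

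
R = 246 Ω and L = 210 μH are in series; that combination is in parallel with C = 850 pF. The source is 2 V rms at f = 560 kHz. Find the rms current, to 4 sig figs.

ω = 2πf = 3.519e+06 rad/s
X_L = ωL = 738.9 Ω
X_C = 1/(ωC) = 334.4 Ω
Branch 1 (R+jX_L): Z₁ = 246.0 + j738.9 Ω, |Z₁| = 778.8 Ω
Branch 2 (−jX_C): Z₂ = −j334.4 Ω
Parallel: Z = Z₁Z₂/(Z₁+Z₂), |Z| = 550.0 Ω, ∠Z = -77.11°
I = V/|Z| = 2/550.0 = 3.637 mA

3.637 mA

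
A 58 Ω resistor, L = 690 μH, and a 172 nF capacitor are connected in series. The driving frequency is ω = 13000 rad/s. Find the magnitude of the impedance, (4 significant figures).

442.1 Ω

X_L = ωL = 8.970 Ω
X_C = 1/(ωC) = 447.2 Ω
Net reactance X = X_L − X_C = -438.3 Ω
Z = 58.00 − j438.3 Ω
|Z| = √(58.00² + 438.3²) = 442.1 Ω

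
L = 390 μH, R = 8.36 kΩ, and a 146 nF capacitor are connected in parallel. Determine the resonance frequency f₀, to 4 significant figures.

21.09 kHz

ω₀ = 1/√(LC) = 1/√(0.00039 × 1.46e-07) = 132500 rad/s
f₀ = ω₀/(2π) = 21.09 kHz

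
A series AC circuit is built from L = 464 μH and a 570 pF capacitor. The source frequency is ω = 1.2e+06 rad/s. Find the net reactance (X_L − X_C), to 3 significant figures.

-905 Ω

X_L = ωL = 557 Ω
X_C = 1/(ωC) = 1460 Ω
X = 557 − 1460 = -905 Ω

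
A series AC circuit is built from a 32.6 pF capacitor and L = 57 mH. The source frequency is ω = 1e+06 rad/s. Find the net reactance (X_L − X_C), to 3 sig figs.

26300 Ω

X_L = ωL = 57000 Ω
X_C = 1/(ωC) = 30700 Ω
X = 57000 − 30700 = 26300 Ω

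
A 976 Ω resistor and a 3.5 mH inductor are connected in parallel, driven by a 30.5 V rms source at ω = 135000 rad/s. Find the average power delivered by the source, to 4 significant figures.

953.1 mW

X_L = ωL = 472.5 Ω
Parallel: admittances add. Y = 1/R + 1/(jωL)
Y = (0.001025 − j0.002116) S
|Y| = 0.002351 S → |Z| = 1/|Y| = 425.3 Ω, ∠Z = −∠Y = 64.17°
I = V/|Z| = 71.72 mA
P = VI cos φ = 30.5 × 0.07172 × cos(64.17°) = 953.1 mW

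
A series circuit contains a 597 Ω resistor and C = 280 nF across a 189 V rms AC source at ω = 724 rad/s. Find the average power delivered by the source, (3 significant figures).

864 mW

X_C = 1/(ωC) = 4930 Ω
Z = 597 − j4930 Ω
|Z| = √(597² + 4930²) = 4970 Ω
∠Z = arctan(-4930/597) = -83.1°
I = V/|Z| = 38.0 mA
P = VI cos φ = 189 × 0.0380 × cos(-83.1°) = 864 mW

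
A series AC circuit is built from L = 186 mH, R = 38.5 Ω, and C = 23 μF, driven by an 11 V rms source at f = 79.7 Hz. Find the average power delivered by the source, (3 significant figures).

ω = 2πf = 500.8 rad/s
X_L = ωL = 93.1 Ω
X_C = 1/(ωC) = 86.8 Ω
Net reactance X = X_L − X_C = 6.32 Ω
Z = 38.5 + j6.32 Ω
|Z| = √(38.5² + 6.32²) = 39.0 Ω
∠Z = arctan(6.32/38.5) = 9.32°
I = V/|Z| = 282 mA
P = VI cos φ = 11 × 0.282 × cos(9.32°) = 3.06 W

3.06 W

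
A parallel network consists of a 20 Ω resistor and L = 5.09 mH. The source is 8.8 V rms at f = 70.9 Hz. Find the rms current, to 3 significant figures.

3.91 A

ω = 2πf = 445.5 rad/s
X_L = ωL = 2.27 Ω
Parallel: admittances add. Y = 1/R + 1/(jωL)
Y = (0.0500 − j0.441) S
|Y| = 0.444 S → |Z| = 1/|Y| = 2.25 Ω, ∠Z = −∠Y = 83.5°
I = V/|Z| = 8.8/2.25 = 3.91 A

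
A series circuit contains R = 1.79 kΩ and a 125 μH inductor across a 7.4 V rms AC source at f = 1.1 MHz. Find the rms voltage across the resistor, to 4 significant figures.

ω = 2πf = 6.912e+06 rad/s
X_L = ωL = 863.9 Ω
Z = 1790 + j863.9 Ω
|Z| = √(1790² + 863.9²) = 1988 Ω
I = V/|Z| = 3.723 mA
V_R = I·|Z_R| = 0.003723 × 1790 = 6.664 V

6.664 V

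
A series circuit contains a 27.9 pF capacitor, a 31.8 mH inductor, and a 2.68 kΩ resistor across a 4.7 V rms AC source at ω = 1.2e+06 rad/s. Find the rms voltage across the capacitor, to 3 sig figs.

16.1 V

X_L = ωL = 38200 Ω
X_C = 1/(ωC) = 29900 Ω
Net reactance X = X_L − X_C = 8290 Ω
Z = 2680 + j8290 Ω
|Z| = √(2680² + 8290²) = 8710 Ω
I = V/|Z| = 539 μA
V_C = I·|Z_C| = 0.000539 × 29900 = 16.1 V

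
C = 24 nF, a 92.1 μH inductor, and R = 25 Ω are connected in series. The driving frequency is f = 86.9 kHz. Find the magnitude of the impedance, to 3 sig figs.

ω = 2πf = 546000 rad/s
X_L = ωL = 50.3 Ω
X_C = 1/(ωC) = 76.3 Ω
Net reactance X = X_L − X_C = -26.0 Ω
Z = 25.0 − j26.0 Ω
|Z| = √(25.0² + 26.0²) = 36.1 Ω

36.1 Ω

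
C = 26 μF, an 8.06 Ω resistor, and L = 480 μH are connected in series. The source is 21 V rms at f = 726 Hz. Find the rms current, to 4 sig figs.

ω = 2πf = 4562 rad/s
X_L = ωL = 2.190 Ω
X_C = 1/(ωC) = 8.432 Ω
Net reactance X = X_L − X_C = -6.242 Ω
Z = 8.060 − j6.242 Ω
|Z| = √(8.060² + 6.242²) = 10.19 Ω
I = V/|Z| = 21/10.19 = 2.060 A

2.060 A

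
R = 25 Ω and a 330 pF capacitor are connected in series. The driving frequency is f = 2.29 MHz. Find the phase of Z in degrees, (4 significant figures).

-83.23°

ω = 2πf = 1.439e+07 rad/s
X_C = 1/(ωC) = 210.6 Ω
Z = 25.00 − j210.6 Ω
|Z| = √(25.00² + 210.6²) = 212.1 Ω
∠Z = arctan(-210.6/25.00) = -83.23°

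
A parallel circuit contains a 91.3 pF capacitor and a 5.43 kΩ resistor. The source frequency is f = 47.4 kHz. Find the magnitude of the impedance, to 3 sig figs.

5370 Ω

ω = 2πf = 297800 rad/s
X_C = 1/(ωC) = 36800 Ω
Parallel: admittances add. Y = 1/R + jωC
Y = (0.000184 + j2.72e-05) S
|Y| = 0.000186 S → |Z| = 1/|Y| = 5370 Ω, ∠Z = −∠Y = -8.40°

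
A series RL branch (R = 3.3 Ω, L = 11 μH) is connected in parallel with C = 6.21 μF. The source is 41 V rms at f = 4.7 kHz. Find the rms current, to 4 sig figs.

ω = 2πf = 29530 rad/s
X_L = ωL = 0.3248 Ω
X_C = 1/(ωC) = 5.453 Ω
Branch 1 (R+jX_L): Z₁ = 3.300 + j0.3248 Ω, |Z₁| = 3.316 Ω
Branch 2 (−jX_C): Z₂ = −j5.453 Ω
Parallel: Z = Z₁Z₂/(Z₁+Z₂), |Z| = 2.965 Ω, ∠Z = -27.14°
I = V/|Z| = 41/2.965 = 13.83 A

13.83 A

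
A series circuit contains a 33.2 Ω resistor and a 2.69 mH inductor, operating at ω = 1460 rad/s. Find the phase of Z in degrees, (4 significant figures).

6.746°

X_L = ωL = 3.927 Ω
Z = 33.20 + j3.927 Ω
|Z| = √(33.20² + 3.927²) = 33.43 Ω
∠Z = arctan(3.927/33.20) = 6.746°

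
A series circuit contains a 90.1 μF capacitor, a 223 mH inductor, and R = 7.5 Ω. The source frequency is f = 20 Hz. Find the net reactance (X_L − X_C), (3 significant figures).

ω = 2πf = 125.7 rad/s
X_L = ωL = 28.0 Ω
X_C = 1/(ωC) = 88.3 Ω
X = 28.0 − 88.3 = -60.3 Ω

-60.3 Ω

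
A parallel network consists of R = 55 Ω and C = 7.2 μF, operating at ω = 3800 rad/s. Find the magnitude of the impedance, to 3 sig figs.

30.4 Ω

X_C = 1/(ωC) = 36.5 Ω
Parallel: admittances add. Y = 1/R + jωC
Y = (0.0182 + j0.0274) S
|Y| = 0.0329 S → |Z| = 1/|Y| = 30.4 Ω, ∠Z = −∠Y = -56.4°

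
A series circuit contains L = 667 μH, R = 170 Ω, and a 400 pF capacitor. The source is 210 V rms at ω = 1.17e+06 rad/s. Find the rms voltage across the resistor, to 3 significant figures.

26.1 V

X_L = ωL = 780 Ω
X_C = 1/(ωC) = 2140 Ω
Net reactance X = X_L − X_C = -1360 Ω
Z = 170 − j1360 Ω
|Z| = √(170² + 1360²) = 1370 Ω
I = V/|Z| = 154 mA
V_R = I·|Z_R| = 0.154 × 170 = 26.1 V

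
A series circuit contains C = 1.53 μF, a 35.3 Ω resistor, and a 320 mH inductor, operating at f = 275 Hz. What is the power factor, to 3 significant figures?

0.198

ω = 2πf = 1728 rad/s
X_L = ωL = 553 Ω
X_C = 1/(ωC) = 378 Ω
Net reactance X = X_L − X_C = 175 Ω
Z = 35.3 + j175 Ω
|Z| = √(35.3² + 175²) = 178 Ω
∠Z = arctan(175/35.3) = 78.6°
cos φ = cos(78.6°) = 0.198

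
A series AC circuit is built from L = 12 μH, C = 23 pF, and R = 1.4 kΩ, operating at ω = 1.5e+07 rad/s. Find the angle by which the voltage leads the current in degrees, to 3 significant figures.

-62.8°

X_L = ωL = 180 Ω
X_C = 1/(ωC) = 2900 Ω
Net reactance X = X_L − X_C = -2720 Ω
Z = 1400 − j2720 Ω
|Z| = √(1400² + 2720²) = 3060 Ω
∠Z = arctan(-2720/1400) = -62.8°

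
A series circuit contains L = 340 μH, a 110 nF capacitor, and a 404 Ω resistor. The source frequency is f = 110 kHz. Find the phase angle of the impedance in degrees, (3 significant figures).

28.8°

ω = 2πf = 691200 rad/s
X_L = ωL = 235 Ω
X_C = 1/(ωC) = 13.2 Ω
Net reactance X = X_L − X_C = 222 Ω
Z = 404 + j222 Ω
|Z| = √(404² + 222²) = 461 Ω
∠Z = arctan(222/404) = 28.8°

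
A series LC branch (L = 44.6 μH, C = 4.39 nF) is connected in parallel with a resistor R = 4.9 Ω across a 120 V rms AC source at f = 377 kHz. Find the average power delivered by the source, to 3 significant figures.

ω = 2πf = 2.369e+06 rad/s
X_L = ωL = 106 Ω
X_C = 1/(ωC) = 96.2 Ω
Branch 1: Z₁ = R = 4.90 Ω
Branch 2 (series LC): Z₂ = j(X_L − X_C) = j9.48 Ω
Parallel: Z = Z₁Z₂/(Z₁+Z₂), |Z| = 4.35 Ω, ∠Z = 27.3°
I = V/|Z| = 27.6 A
P = VI cos φ = 120 × 27.6 × cos(27.3°) = 2.94 kW

2.94 kW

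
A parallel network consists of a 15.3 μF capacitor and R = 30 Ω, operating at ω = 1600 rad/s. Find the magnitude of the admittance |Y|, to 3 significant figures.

41.4 mS

X_C = 1/(ωC) = 40.8 Ω
Parallel: admittances add. Y = 1/R + jωC
Y = (0.0333 + j0.0245) S
|Y| = 0.0414 S → |Z| = 1/|Y| = 24.2 Ω, ∠Z = −∠Y = -36.3°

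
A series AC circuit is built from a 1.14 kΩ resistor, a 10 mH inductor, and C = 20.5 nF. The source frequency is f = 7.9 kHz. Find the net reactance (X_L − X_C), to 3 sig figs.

ω = 2πf = 49640 rad/s
X_L = ωL = 496 Ω
X_C = 1/(ωC) = 983 Ω
X = 496 − 983 = -486 Ω

-486 Ω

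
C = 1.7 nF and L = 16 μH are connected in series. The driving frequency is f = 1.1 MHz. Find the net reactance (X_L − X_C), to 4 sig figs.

25.47 Ω

ω = 2πf = 6.912e+06 rad/s
X_L = ωL = 110.6 Ω
X_C = 1/(ωC) = 85.11 Ω
X = 110.6 − 85.11 = 25.47 Ω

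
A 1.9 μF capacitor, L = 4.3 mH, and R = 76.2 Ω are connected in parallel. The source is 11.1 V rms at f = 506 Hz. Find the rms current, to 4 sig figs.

ω = 2πf = 3179 rad/s
X_L = ωL = 13.67 Ω
X_C = 1/(ωC) = 165.5 Ω
Parallel: admittances add. Y = 1/R + 1/(jωL) + jωC
Y = (0.01312 − j0.06711) S
|Y| = 0.06838 S → |Z| = 1/|Y| = 14.62 Ω, ∠Z = −∠Y = 78.93°
I = V/|Z| = 11.1/14.62 = 759.0 mA

759.0 mA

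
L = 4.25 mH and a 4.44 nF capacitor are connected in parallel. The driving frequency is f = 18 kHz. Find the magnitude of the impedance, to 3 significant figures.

ω = 2πf = 113100 rad/s
X_L = ωL = 481 Ω
X_C = 1/(ωC) = 1990 Ω
Parallel: admittances add. Y = 1/(jωL) + jωC
Y = (0 − j0.00158) S
|Y| = 0.00158 S → |Z| = 1/|Y| = 634 Ω, ∠Z = −∠Y = 90.0°

634 Ω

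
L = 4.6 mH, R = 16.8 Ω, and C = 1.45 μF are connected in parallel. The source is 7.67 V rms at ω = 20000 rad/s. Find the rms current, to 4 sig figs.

477.3 mA

X_L = ωL = 92.00 Ω
X_C = 1/(ωC) = 34.48 Ω
Parallel: admittances add. Y = 1/R + 1/(jωL) + jωC
Y = (0.05952 + j0.01813) S
|Y| = 0.06222 S → |Z| = 1/|Y| = 16.07 Ω, ∠Z = −∠Y = -16.94°
I = V/|Z| = 7.67/16.07 = 477.3 mA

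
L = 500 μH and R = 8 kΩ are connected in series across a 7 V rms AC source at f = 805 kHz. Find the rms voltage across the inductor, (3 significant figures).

ω = 2πf = 5.058e+06 rad/s
X_L = ωL = 2530 Ω
Z = 8000 + j2530 Ω
|Z| = √(8000² + 2530²) = 8390 Ω
I = V/|Z| = 834 μA
V_L = I·|Z_L| = 0.000834 × 2530 = 2.11 V

2.11 V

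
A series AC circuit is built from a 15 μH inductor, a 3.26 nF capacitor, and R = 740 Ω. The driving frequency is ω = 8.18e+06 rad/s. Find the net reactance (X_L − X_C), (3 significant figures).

85.2 Ω

X_L = ωL = 123 Ω
X_C = 1/(ωC) = 37.5 Ω
X = 123 − 37.5 = 85.2 Ω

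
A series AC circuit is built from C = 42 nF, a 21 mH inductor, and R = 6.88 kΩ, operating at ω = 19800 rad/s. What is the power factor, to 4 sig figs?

X_L = ωL = 415.8 Ω
X_C = 1/(ωC) = 1203 Ω
Net reactance X = X_L − X_C = -786.7 Ω
Z = 6880 − j786.7 Ω
|Z| = √(6880² + 786.7²) = 6925 Ω
∠Z = arctan(-786.7/6880) = -6.523°
cos φ = cos(-6.523°) = 0.9935

0.9935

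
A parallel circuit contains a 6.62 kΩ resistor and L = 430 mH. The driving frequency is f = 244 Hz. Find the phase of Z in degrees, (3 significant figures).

84.3°

ω = 2πf = 1533 rad/s
X_L = ωL = 659 Ω
Parallel: admittances add. Y = 1/R + 1/(jωL)
Y = (0.000151 − j0.00152) S
|Y| = 0.00152 S → |Z| = 1/|Y| = 656 Ω, ∠Z = −∠Y = 84.3°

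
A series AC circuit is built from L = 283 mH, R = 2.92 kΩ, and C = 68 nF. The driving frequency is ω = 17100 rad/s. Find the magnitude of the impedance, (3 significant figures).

4940 Ω

X_L = ωL = 4840 Ω
X_C = 1/(ωC) = 860 Ω
Net reactance X = X_L − X_C = 3980 Ω
Z = 2920 + j3980 Ω
|Z| = √(2920² + 3980²) = 4940 Ω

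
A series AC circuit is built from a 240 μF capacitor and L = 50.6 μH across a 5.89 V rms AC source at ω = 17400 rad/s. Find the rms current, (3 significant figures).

9.19 A

X_L = ωL = 0.880 Ω
X_C = 1/(ωC) = 0.239 Ω
Net reactance X = X_L − X_C = 0.641 Ω
Z = j0.641 Ω
|Z| = √(0² + 0.641²) = 0.641 Ω
I = V/|Z| = 5.89/0.641 = 9.19 A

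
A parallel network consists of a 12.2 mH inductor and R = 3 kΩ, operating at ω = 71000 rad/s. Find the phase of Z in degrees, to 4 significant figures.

73.89°

X_L = ωL = 866.2 Ω
Parallel: admittances add. Y = 1/R + 1/(jωL)
Y = (0.0003333 − j0.001154) S
|Y| = 0.001202 S → |Z| = 1/|Y| = 832.2 Ω, ∠Z = −∠Y = 73.89°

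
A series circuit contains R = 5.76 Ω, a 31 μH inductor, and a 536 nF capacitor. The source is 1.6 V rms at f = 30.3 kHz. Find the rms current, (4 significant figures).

ω = 2πf = 190400 rad/s
X_L = ωL = 5.902 Ω
X_C = 1/(ωC) = 9.800 Ω
Net reactance X = X_L − X_C = -3.898 Ω
Z = 5.760 − j3.898 Ω
|Z| = √(5.760² + 3.898²) = 6.955 Ω
I = V/|Z| = 1.6/6.955 = 230.1 mA

230.1 mA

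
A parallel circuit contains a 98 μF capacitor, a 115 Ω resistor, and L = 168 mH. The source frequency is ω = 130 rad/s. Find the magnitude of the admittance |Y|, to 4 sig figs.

34.17 mS

X_L = ωL = 21.84 Ω
X_C = 1/(ωC) = 78.49 Ω
Parallel: admittances add. Y = 1/R + 1/(jωL) + jωC
Y = (0.008696 − j0.03305) S
|Y| = 0.03417 S → |Z| = 1/|Y| = 29.26 Ω, ∠Z = −∠Y = 75.26°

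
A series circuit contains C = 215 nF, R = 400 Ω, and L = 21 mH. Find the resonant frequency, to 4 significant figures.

2.369 kHz

ω₀ = 1/√(LC) = 1/√(0.021 × 2.15e-07) = 14880 rad/s
f₀ = ω₀/(2π) = 2.369 kHz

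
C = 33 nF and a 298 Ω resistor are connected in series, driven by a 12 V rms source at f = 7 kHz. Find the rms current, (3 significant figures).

ω = 2πf = 43980 rad/s
X_C = 1/(ωC) = 689 Ω
Z = 298 − j689 Ω
|Z| = √(298² + 689²) = 751 Ω
I = V/|Z| = 12/751 = 16.0 mA

16.0 mA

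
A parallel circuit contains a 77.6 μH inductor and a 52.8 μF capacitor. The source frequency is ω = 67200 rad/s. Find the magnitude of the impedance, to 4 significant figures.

X_L = ωL = 5.215 Ω
X_C = 1/(ωC) = 0.2818 Ω
Parallel: admittances add. Y = 1/(jωL) + jωC
Y = (0 + j3.356) S
|Y| = 3.356 S → |Z| = 1/|Y| = 0.2979 Ω, ∠Z = −∠Y = -90.00°

0.2979 Ω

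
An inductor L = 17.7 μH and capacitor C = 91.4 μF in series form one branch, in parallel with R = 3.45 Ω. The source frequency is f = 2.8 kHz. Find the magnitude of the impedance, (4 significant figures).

ω = 2πf = 17590 rad/s
X_L = ωL = 0.3114 Ω
X_C = 1/(ωC) = 0.6219 Ω
Branch 1: Z₁ = R = 3.450 Ω
Branch 2 (series LC): Z₂ = j(X_L − X_C) = −j0.3105 Ω
Parallel: Z = Z₁Z₂/(Z₁+Z₂), |Z| = 0.3092 Ω, ∠Z = -84.86°

0.3092 Ω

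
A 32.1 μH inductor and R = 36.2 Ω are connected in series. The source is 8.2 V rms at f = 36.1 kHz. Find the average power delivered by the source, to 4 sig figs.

ω = 2πf = 226800 rad/s
X_L = ωL = 7.281 Ω
Z = 36.20 + j7.281 Ω
|Z| = √(36.20² + 7.281²) = 36.92 Ω
∠Z = arctan(7.281/36.20) = 11.37°
I = V/|Z| = 222.1 mA
P = VI cos φ = 8.2 × 0.2221 × cos(11.37°) = 1.785 W

1.785 W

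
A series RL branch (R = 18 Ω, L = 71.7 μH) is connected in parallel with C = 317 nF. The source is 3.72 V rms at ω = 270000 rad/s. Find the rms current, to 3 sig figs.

X_L = ωL = 19.4 Ω
X_C = 1/(ωC) = 11.7 Ω
Branch 1 (R+jX_L): Z₁ = 18.0 + j19.4 Ω, |Z₁| = 26.4 Ω
Branch 2 (−jX_C): Z₂ = −j11.7 Ω
Parallel: Z = Z₁Z₂/(Z₁+Z₂), |Z| = 15.8 Ω, ∠Z = -66.0°
I = V/|Z| = 3.72/15.8 = 236 mA

236 mA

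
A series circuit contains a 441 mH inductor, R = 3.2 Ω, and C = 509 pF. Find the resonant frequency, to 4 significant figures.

10.62 kHz

ω₀ = 1/√(LC) = 1/√(0.441 × 5.09e-10) = 66750 rad/s
f₀ = ω₀/(2π) = 10.62 kHz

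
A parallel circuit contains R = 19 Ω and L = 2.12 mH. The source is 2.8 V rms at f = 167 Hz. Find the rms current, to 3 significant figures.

1.27 A

ω = 2πf = 1049 rad/s
X_L = ωL = 2.22 Ω
Parallel: admittances add. Y = 1/R + 1/(jωL)
Y = (0.0526 − j0.450) S
|Y| = 0.453 S → |Z| = 1/|Y| = 2.21 Ω, ∠Z = −∠Y = 83.3°
I = V/|Z| = 2.8/2.21 = 1.27 A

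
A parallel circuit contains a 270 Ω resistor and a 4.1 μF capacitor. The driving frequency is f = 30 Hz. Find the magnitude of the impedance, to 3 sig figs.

264 Ω

ω = 2πf = 188.5 rad/s
X_C = 1/(ωC) = 1290 Ω
Parallel: admittances add. Y = 1/R + jωC
Y = (0.00370 + j0.000773) S
|Y| = 0.00378 S → |Z| = 1/|Y| = 264 Ω, ∠Z = −∠Y = -11.8°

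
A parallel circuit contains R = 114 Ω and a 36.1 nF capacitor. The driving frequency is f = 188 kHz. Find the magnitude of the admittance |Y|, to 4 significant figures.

43.54 mS

ω = 2πf = 1.181e+06 rad/s
X_C = 1/(ωC) = 23.45 Ω
Parallel: admittances add. Y = 1/R + jωC
Y = (0.008772 + j0.04264) S
|Y| = 0.04354 S → |Z| = 1/|Y| = 22.97 Ω, ∠Z = −∠Y = -78.38°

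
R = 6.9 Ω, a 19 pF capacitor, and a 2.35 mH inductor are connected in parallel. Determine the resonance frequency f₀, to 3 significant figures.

753 kHz

ω₀ = 1/√(LC) = 1/√(0.00235 × 1.9e-11) = 4.732e+06 rad/s
f₀ = ω₀/(2π) = 753 kHz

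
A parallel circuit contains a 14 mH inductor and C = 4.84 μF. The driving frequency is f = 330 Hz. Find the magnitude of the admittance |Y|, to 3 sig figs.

24.4 mS

ω = 2πf = 2073 rad/s
X_L = ωL = 29.0 Ω
X_C = 1/(ωC) = 99.6 Ω
Parallel: admittances add. Y = 1/(jωL) + jωC
Y = (0 − j0.0244) S
|Y| = 0.0244 S → |Z| = 1/|Y| = 41.0 Ω, ∠Z = −∠Y = 90.0°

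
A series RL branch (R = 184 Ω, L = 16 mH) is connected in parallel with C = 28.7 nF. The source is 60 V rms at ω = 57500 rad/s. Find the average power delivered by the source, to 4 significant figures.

X_L = ωL = 920.0 Ω
X_C = 1/(ωC) = 606.0 Ω
Branch 1 (R+jX_L): Z₁ = 184.0 + j920.0 Ω, |Z₁| = 938.2 Ω
Branch 2 (−jX_C): Z₂ = −j606.0 Ω
Parallel: Z = Z₁Z₂/(Z₁+Z₂), |Z| = 1562 Ω, ∠Z = -70.94°
I = V/|Z| = 38.41 mA
P = VI cos φ = 60 × 0.03841 × cos(-70.94°) = 752.5 mW

752.5 mW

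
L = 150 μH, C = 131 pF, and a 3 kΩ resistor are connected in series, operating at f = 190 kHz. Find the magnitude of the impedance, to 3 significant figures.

6900 Ω

ω = 2πf = 1.194e+06 rad/s
X_L = ωL = 179 Ω
X_C = 1/(ωC) = 6390 Ω
Net reactance X = X_L − X_C = -6220 Ω
Z = 3000 − j6220 Ω
|Z| = √(3000² + 6220²) = 6900 Ω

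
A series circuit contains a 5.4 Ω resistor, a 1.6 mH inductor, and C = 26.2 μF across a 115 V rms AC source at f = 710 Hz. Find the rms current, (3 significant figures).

ω = 2πf = 4461 rad/s
X_L = ωL = 7.14 Ω
X_C = 1/(ωC) = 8.56 Ω
Net reactance X = X_L − X_C = -1.42 Ω
Z = 5.40 − j1.42 Ω
|Z| = √(5.40² + 1.42²) = 5.58 Ω
I = V/|Z| = 115/5.58 = 20.6 A

20.6 A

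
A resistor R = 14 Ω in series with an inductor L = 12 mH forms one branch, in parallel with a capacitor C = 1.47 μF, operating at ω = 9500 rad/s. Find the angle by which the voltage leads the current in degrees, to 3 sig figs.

X_L = ωL = 114 Ω
X_C = 1/(ωC) = 71.6 Ω
Branch 1 (R+jX_L): Z₁ = 14.0 + j114 Ω, |Z₁| = 115 Ω
Branch 2 (−jX_C): Z₂ = −j71.6 Ω
Parallel: Z = Z₁Z₂/(Z₁+Z₂), |Z| = 184 Ω, ∠Z = -78.7°

-78.7°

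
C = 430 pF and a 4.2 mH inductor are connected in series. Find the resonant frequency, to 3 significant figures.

118 kHz

ω₀ = 1/√(LC) = 1/√(0.0042 × 4.3e-10) = 744100 rad/s
f₀ = ω₀/(2π) = 118 kHz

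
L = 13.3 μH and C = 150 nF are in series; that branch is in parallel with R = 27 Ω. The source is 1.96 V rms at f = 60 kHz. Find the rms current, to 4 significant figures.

170.9 mA

ω = 2πf = 377000 rad/s
X_L = ωL = 5.014 Ω
X_C = 1/(ωC) = 17.68 Ω
Branch 1: Z₁ = R = 27.00 Ω
Branch 2 (series LC): Z₂ = j(X_L − X_C) = −j12.67 Ω
Parallel: Z = Z₁Z₂/(Z₁+Z₂), |Z| = 11.47 Ω, ∠Z = -64.86°
I = V/|Z| = 1.96/11.47 = 170.9 mA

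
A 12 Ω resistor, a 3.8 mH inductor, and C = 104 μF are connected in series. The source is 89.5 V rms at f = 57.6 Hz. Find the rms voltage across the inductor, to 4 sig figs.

4.411 V

ω = 2πf = 361.9 rad/s
X_L = ωL = 1.375 Ω
X_C = 1/(ωC) = 26.57 Ω
Net reactance X = X_L − X_C = -25.19 Ω
Z = 12.00 − j25.19 Ω
|Z| = √(12.00² + 25.19²) = 27.91 Ω
I = V/|Z| = 3.207 A
V_L = I·|Z_L| = 3.207 × 1.375 = 4.411 V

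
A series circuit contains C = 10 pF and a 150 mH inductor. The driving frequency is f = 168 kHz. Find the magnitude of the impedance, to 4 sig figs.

63600 Ω

ω = 2πf = 1.056e+06 rad/s
X_L = ωL = 158300 Ω
X_C = 1/(ωC) = 94740 Ω
Net reactance X = X_L − X_C = 63600 Ω
Z = j63600 Ω
|Z| = √(0² + 63600²) = 63600 Ω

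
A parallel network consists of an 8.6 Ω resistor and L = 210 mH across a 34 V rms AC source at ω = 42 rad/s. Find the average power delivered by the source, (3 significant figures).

X_L = ωL = 8.82 Ω
Parallel: admittances add. Y = 1/R + 1/(jωL)
Y = (0.116 − j0.113) S
|Y| = 0.162 S → |Z| = 1/|Y| = 6.16 Ω, ∠Z = −∠Y = 44.3°
I = V/|Z| = 5.52 A
P = VI cos φ = 34 × 5.52 × cos(44.3°) = 134 W

134 W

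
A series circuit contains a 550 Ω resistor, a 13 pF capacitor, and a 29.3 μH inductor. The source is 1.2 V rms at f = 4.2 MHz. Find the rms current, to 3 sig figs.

543 μA

ω = 2πf = 2.639e+07 rad/s
X_L = ωL = 773 Ω
X_C = 1/(ωC) = 2910 Ω
Net reactance X = X_L − X_C = -2140 Ω
Z = 550 − j2140 Ω
|Z| = √(550² + 2140²) = 2210 Ω
I = V/|Z| = 1.2/2210 = 543 μA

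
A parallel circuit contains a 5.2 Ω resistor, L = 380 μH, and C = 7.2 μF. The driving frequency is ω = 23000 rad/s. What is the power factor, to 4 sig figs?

0.9664

X_L = ωL = 8.740 Ω
X_C = 1/(ωC) = 6.039 Ω
Parallel: admittances add. Y = 1/R + 1/(jωL) + jωC
Y = (0.1923 + j0.05118) S
|Y| = 0.1990 S → |Z| = 1/|Y| = 5.025 Ω, ∠Z = −∠Y = -14.90°
cos φ = cos(-14.90°) = 0.9664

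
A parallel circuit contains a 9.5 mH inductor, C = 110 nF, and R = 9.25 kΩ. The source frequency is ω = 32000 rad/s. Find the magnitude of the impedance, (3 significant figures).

3930 Ω

X_L = ωL = 304 Ω
X_C = 1/(ωC) = 284 Ω
Parallel: admittances add. Y = 1/R + 1/(jωL) + jωC
Y = (0.000108 + j0.000231) S
|Y| = 0.000255 S → |Z| = 1/|Y| = 3930 Ω, ∠Z = −∠Y = -64.9°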